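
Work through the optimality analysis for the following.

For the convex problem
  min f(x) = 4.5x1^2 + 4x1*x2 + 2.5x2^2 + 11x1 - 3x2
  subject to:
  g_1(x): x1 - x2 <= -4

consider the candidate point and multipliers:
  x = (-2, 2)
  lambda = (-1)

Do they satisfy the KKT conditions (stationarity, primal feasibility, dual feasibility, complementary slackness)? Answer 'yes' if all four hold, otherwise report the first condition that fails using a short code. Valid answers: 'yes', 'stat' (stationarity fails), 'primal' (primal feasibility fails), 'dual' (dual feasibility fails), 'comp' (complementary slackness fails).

Gradient of f: grad f(x) = Q x + c = (1, -1)
Constraint values g_i(x) = a_i^T x - b_i:
  g_1((-2, 2)) = 0
Stationarity residual: grad f(x) + sum_i lambda_i a_i = (0, 0)
  -> stationarity OK
Primal feasibility (all g_i <= 0): OK
Dual feasibility (all lambda_i >= 0): FAILS
Complementary slackness (lambda_i * g_i(x) = 0 for all i): OK

Verdict: the first failing condition is dual_feasibility -> dual.

dual


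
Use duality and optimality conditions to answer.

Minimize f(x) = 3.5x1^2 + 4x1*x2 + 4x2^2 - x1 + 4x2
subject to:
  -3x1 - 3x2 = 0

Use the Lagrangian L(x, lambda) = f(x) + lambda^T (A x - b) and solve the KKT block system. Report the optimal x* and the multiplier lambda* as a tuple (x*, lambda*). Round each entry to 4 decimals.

Form the Lagrangian:
  L(x, lambda) = (1/2) x^T Q x + c^T x + lambda^T (A x - b)
Stationarity (grad_x L = 0): Q x + c + A^T lambda = 0.
Primal feasibility: A x = b.

This gives the KKT block system:
  [ Q   A^T ] [ x     ]   [-c ]
  [ A    0  ] [ lambda ] = [ b ]

Solving the linear system:
  x*      = (0.7143, -0.7143)
  lambda* = (0.381)
  f(x*)   = -1.7857

x* = (0.7143, -0.7143), lambda* = (0.381)


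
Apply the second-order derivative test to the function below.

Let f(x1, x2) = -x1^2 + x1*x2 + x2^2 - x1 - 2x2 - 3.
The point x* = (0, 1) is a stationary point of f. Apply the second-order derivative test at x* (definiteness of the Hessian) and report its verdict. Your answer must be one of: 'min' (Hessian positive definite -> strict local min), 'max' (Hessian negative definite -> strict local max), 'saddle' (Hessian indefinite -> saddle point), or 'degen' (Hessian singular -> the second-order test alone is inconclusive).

Compute the Hessian H = grad^2 f:
  H = [[-2, 1], [1, 2]]
Verify stationarity: grad f(x*) = H x* + g = (0, 0).
Eigenvalues of H: -2.2361, 2.2361.
Eigenvalues have mixed signs, so H is indefinite -> x* is a saddle point.

saddle


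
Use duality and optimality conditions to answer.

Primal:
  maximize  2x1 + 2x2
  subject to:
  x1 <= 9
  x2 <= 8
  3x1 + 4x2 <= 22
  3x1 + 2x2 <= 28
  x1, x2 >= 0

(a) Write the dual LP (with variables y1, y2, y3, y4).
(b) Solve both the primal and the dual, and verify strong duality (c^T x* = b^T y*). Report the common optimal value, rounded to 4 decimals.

The standard primal-dual pair for 'max c^T x s.t. A x <= b, x >= 0' is:
  Dual:  min b^T y  s.t.  A^T y >= c,  y >= 0.

So the dual LP is:
  minimize  9y1 + 8y2 + 22y3 + 28y4
  subject to:
    y1 + 3y3 + 3y4 >= 2
    y2 + 4y3 + 2y4 >= 2
    y1, y2, y3, y4 >= 0

Solving the primal: x* = (7.3333, 0).
  primal value c^T x* = 14.6667.
Solving the dual: y* = (0, 0, 0.6667, 0).
  dual value b^T y* = 14.6667.
Strong duality: c^T x* = b^T y*. Confirmed.

14.6667


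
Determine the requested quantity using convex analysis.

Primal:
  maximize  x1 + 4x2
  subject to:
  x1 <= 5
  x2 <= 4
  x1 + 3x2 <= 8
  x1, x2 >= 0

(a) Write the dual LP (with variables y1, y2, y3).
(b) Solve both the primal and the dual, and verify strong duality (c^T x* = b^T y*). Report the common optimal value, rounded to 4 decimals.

The standard primal-dual pair for 'max c^T x s.t. A x <= b, x >= 0' is:
  Dual:  min b^T y  s.t.  A^T y >= c,  y >= 0.

So the dual LP is:
  minimize  5y1 + 4y2 + 8y3
  subject to:
    y1 + y3 >= 1
    y2 + 3y3 >= 4
    y1, y2, y3 >= 0

Solving the primal: x* = (0, 2.6667).
  primal value c^T x* = 10.6667.
Solving the dual: y* = (0, 0, 1.3333).
  dual value b^T y* = 10.6667.
Strong duality: c^T x* = b^T y*. Confirmed.

10.6667


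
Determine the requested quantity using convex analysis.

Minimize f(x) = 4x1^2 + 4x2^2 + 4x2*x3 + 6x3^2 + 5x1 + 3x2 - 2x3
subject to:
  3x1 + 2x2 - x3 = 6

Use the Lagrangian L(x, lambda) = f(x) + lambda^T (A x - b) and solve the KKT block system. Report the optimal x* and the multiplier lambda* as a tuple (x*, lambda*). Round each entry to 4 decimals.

Form the Lagrangian:
  L(x, lambda) = (1/2) x^T Q x + c^T x + lambda^T (A x - b)
Stationarity (grad_x L = 0): Q x + c + A^T lambda = 0.
Primal feasibility: A x = b.

This gives the KKT block system:
  [ Q   A^T ] [ x     ]   [-c ]
  [ A    0  ] [ lambda ] = [ b ]

Solving the linear system:
  x*      = (1.1019, 1.0617, -0.571)
  lambda* = (-4.6049)
  f(x*)   = 18.733

x* = (1.1019, 1.0617, -0.571), lambda* = (-4.6049)


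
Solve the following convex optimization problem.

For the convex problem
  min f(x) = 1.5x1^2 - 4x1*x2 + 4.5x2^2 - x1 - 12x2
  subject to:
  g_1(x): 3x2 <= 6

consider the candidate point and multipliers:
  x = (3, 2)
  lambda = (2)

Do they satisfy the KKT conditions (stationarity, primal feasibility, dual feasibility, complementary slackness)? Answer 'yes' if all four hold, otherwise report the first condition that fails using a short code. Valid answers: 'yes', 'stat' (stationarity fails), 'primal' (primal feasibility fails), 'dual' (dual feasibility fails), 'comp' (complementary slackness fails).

Gradient of f: grad f(x) = Q x + c = (0, -6)
Constraint values g_i(x) = a_i^T x - b_i:
  g_1((3, 2)) = 0
Stationarity residual: grad f(x) + sum_i lambda_i a_i = (0, 0)
  -> stationarity OK
Primal feasibility (all g_i <= 0): OK
Dual feasibility (all lambda_i >= 0): OK
Complementary slackness (lambda_i * g_i(x) = 0 for all i): OK

Verdict: yes, KKT holds.

yes


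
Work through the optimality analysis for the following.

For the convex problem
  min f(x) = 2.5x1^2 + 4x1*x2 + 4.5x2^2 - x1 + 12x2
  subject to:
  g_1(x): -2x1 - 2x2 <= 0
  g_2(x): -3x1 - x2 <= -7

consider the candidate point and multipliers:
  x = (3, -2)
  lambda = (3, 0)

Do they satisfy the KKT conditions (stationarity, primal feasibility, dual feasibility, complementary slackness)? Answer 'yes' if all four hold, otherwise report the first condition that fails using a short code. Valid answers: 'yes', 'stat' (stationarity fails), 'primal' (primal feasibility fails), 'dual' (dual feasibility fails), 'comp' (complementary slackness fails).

Gradient of f: grad f(x) = Q x + c = (6, 6)
Constraint values g_i(x) = a_i^T x - b_i:
  g_1((3, -2)) = -2
  g_2((3, -2)) = 0
Stationarity residual: grad f(x) + sum_i lambda_i a_i = (0, 0)
  -> stationarity OK
Primal feasibility (all g_i <= 0): OK
Dual feasibility (all lambda_i >= 0): OK
Complementary slackness (lambda_i * g_i(x) = 0 for all i): FAILS

Verdict: the first failing condition is complementary_slackness -> comp.

comp


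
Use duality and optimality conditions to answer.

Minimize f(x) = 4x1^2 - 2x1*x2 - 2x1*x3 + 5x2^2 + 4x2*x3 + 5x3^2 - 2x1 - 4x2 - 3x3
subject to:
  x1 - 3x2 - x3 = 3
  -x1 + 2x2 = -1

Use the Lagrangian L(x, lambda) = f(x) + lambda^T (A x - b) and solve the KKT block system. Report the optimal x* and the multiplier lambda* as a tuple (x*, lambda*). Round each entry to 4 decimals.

Form the Lagrangian:
  L(x, lambda) = (1/2) x^T Q x + c^T x + lambda^T (A x - b)
Stationarity (grad_x L = 0): Q x + c + A^T lambda = 0.
Primal feasibility: A x = b.

This gives the KKT block system:
  [ Q   A^T ] [ x     ]   [-c ]
  [ A    0  ] [ lambda ] = [ b ]

Solving the linear system:
  x*      = (-0.4091, -0.7045, -1.2955)
  lambda* = (-17.9545, -19.2273)
  f(x*)   = 21.0795

x* = (-0.4091, -0.7045, -1.2955), lambda* = (-17.9545, -19.2273)


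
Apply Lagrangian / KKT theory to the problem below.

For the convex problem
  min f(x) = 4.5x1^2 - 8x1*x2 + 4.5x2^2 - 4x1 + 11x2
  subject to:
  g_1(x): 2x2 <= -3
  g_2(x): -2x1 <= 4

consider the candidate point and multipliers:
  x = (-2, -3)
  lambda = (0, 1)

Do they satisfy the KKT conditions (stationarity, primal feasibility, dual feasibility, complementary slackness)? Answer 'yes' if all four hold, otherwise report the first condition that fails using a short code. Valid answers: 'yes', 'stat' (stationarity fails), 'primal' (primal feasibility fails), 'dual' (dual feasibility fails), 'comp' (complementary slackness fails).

Gradient of f: grad f(x) = Q x + c = (2, 0)
Constraint values g_i(x) = a_i^T x - b_i:
  g_1((-2, -3)) = -3
  g_2((-2, -3)) = 0
Stationarity residual: grad f(x) + sum_i lambda_i a_i = (0, 0)
  -> stationarity OK
Primal feasibility (all g_i <= 0): OK
Dual feasibility (all lambda_i >= 0): OK
Complementary slackness (lambda_i * g_i(x) = 0 for all i): OK

Verdict: yes, KKT holds.

yes


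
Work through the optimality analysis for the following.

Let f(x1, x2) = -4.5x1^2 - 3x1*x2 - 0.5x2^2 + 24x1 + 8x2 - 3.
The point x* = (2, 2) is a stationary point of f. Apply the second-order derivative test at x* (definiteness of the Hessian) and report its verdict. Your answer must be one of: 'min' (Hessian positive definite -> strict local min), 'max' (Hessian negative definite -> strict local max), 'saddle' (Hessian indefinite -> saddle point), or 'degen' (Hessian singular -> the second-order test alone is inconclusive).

Compute the Hessian H = grad^2 f:
  H = [[-9, -3], [-3, -1]]
Verify stationarity: grad f(x*) = H x* + g = (0, 0).
Eigenvalues of H: -10, 0.
H has a zero eigenvalue (singular; negative semidefinite but not definite), so H is neither positive definite, negative definite, nor indefinite. The second-order test alone is inconclusive -> degen.
(Indeed, f is constant along the null direction of H through x*, so x* is not a strict local extremum.)

degen


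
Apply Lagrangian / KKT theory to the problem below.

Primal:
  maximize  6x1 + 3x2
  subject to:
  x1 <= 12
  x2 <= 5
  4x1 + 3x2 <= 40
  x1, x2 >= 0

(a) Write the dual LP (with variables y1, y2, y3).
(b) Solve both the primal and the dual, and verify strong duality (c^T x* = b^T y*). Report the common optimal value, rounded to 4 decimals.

The standard primal-dual pair for 'max c^T x s.t. A x <= b, x >= 0' is:
  Dual:  min b^T y  s.t.  A^T y >= c,  y >= 0.

So the dual LP is:
  minimize  12y1 + 5y2 + 40y3
  subject to:
    y1 + 4y3 >= 6
    y2 + 3y3 >= 3
    y1, y2, y3 >= 0

Solving the primal: x* = (10, 0).
  primal value c^T x* = 60.
Solving the dual: y* = (0, 0, 1.5).
  dual value b^T y* = 60.
Strong duality: c^T x* = b^T y*. Confirmed.

60


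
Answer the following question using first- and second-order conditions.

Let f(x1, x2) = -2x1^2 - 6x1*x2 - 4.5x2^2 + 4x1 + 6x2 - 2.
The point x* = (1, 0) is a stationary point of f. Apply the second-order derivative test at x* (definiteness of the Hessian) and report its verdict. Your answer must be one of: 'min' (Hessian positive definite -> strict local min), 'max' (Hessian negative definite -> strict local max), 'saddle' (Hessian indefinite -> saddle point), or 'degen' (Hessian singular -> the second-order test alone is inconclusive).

Compute the Hessian H = grad^2 f:
  H = [[-4, -6], [-6, -9]]
Verify stationarity: grad f(x*) = H x* + g = (0, 0).
Eigenvalues of H: -13, 0.
H has a zero eigenvalue (singular; negative semidefinite but not definite), so H is neither positive definite, negative definite, nor indefinite. The second-order test alone is inconclusive -> degen.
(Indeed, f is constant along the null direction of H through x*, so x* is not a strict local extremum.)

degen


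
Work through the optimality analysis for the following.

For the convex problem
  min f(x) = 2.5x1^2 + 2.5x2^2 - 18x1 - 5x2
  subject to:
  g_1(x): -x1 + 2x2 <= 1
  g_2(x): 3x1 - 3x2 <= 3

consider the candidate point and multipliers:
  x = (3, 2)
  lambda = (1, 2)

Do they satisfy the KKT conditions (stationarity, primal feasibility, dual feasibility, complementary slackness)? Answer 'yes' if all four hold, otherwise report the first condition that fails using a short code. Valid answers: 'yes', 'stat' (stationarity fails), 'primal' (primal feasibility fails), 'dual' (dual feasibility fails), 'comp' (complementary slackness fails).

Gradient of f: grad f(x) = Q x + c = (-3, 5)
Constraint values g_i(x) = a_i^T x - b_i:
  g_1((3, 2)) = 0
  g_2((3, 2)) = 0
Stationarity residual: grad f(x) + sum_i lambda_i a_i = (2, 1)
  -> stationarity FAILS
Primal feasibility (all g_i <= 0): OK
Dual feasibility (all lambda_i >= 0): OK
Complementary slackness (lambda_i * g_i(x) = 0 for all i): OK

Verdict: the first failing condition is stationarity -> stat.

stat


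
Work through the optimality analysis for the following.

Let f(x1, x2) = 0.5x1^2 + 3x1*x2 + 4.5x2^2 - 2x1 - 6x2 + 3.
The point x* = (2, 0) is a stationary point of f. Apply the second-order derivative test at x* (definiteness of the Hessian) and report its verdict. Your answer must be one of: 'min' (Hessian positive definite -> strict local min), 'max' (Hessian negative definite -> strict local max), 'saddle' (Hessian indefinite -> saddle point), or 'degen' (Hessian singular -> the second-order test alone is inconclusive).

Compute the Hessian H = grad^2 f:
  H = [[1, 3], [3, 9]]
Verify stationarity: grad f(x*) = H x* + g = (0, 0).
Eigenvalues of H: 0, 10.
H has a zero eigenvalue (singular; positive semidefinite but not definite), so H is neither positive definite, negative definite, nor indefinite. The second-order test alone is inconclusive -> degen.
(Indeed, f is constant along the null direction of H through x*, so x* is not a strict local extremum.)

degen


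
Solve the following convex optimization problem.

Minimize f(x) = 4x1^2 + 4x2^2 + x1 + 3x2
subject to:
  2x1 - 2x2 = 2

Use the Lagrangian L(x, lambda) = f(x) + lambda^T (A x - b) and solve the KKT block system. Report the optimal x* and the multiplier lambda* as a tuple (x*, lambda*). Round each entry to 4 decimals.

Form the Lagrangian:
  L(x, lambda) = (1/2) x^T Q x + c^T x + lambda^T (A x - b)
Stationarity (grad_x L = 0): Q x + c + A^T lambda = 0.
Primal feasibility: A x = b.

This gives the KKT block system:
  [ Q   A^T ] [ x     ]   [-c ]
  [ A    0  ] [ lambda ] = [ b ]

Solving the linear system:
  x*      = (0.25, -0.75)
  lambda* = (-1.5)
  f(x*)   = 0.5

x* = (0.25, -0.75), lambda* = (-1.5)


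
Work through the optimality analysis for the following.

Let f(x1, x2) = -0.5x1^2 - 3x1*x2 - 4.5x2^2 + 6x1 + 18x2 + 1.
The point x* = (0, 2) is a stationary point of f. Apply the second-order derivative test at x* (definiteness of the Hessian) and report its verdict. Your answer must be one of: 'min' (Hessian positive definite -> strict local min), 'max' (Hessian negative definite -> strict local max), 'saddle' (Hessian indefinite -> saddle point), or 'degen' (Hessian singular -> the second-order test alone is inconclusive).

Compute the Hessian H = grad^2 f:
  H = [[-1, -3], [-3, -9]]
Verify stationarity: grad f(x*) = H x* + g = (0, 0).
Eigenvalues of H: -10, 0.
H has a zero eigenvalue (singular; negative semidefinite but not definite), so H is neither positive definite, negative definite, nor indefinite. The second-order test alone is inconclusive -> degen.
(Indeed, f is constant along the null direction of H through x*, so x* is not a strict local extremum.)

degen


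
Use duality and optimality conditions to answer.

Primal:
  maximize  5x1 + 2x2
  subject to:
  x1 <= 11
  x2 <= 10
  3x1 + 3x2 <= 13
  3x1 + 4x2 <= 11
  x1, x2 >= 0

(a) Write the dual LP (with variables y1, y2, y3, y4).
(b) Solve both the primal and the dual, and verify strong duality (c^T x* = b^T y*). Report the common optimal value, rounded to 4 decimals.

The standard primal-dual pair for 'max c^T x s.t. A x <= b, x >= 0' is:
  Dual:  min b^T y  s.t.  A^T y >= c,  y >= 0.

So the dual LP is:
  minimize  11y1 + 10y2 + 13y3 + 11y4
  subject to:
    y1 + 3y3 + 3y4 >= 5
    y2 + 3y3 + 4y4 >= 2
    y1, y2, y3, y4 >= 0

Solving the primal: x* = (3.6667, 0).
  primal value c^T x* = 18.3333.
Solving the dual: y* = (0, 0, 0, 1.6667).
  dual value b^T y* = 18.3333.
Strong duality: c^T x* = b^T y*. Confirmed.

18.3333


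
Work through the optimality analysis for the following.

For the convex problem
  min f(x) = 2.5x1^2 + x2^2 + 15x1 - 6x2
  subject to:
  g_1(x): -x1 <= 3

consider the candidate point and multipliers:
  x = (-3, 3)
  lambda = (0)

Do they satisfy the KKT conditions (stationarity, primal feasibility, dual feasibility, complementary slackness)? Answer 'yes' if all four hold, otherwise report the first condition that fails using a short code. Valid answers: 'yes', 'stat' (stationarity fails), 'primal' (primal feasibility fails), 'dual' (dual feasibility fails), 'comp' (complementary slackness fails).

Gradient of f: grad f(x) = Q x + c = (0, 0)
Constraint values g_i(x) = a_i^T x - b_i:
  g_1((-3, 3)) = 0
Stationarity residual: grad f(x) + sum_i lambda_i a_i = (0, 0)
  -> stationarity OK
Primal feasibility (all g_i <= 0): OK
Dual feasibility (all lambda_i >= 0): OK
Complementary slackness (lambda_i * g_i(x) = 0 for all i): OK

Verdict: yes, KKT holds.

yes


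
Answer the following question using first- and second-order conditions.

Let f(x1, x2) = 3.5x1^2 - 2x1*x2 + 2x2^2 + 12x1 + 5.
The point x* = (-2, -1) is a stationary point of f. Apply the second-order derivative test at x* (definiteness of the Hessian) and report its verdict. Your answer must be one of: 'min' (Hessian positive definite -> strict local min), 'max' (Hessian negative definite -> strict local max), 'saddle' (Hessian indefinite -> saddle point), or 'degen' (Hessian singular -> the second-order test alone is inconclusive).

Compute the Hessian H = grad^2 f:
  H = [[7, -2], [-2, 4]]
Verify stationarity: grad f(x*) = H x* + g = (0, 0).
Eigenvalues of H: 3, 8.
Both eigenvalues > 0, so H is positive definite -> x* is a strict local min.

min


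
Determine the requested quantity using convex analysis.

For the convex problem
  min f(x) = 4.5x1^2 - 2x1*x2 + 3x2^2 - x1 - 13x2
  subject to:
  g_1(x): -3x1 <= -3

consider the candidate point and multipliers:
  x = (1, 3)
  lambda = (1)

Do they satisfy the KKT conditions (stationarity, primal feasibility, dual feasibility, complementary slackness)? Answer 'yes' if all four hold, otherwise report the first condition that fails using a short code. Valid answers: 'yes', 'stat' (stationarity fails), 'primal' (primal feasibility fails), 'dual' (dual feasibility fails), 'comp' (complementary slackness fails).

Gradient of f: grad f(x) = Q x + c = (2, 3)
Constraint values g_i(x) = a_i^T x - b_i:
  g_1((1, 3)) = 0
Stationarity residual: grad f(x) + sum_i lambda_i a_i = (-1, 3)
  -> stationarity FAILS
Primal feasibility (all g_i <= 0): OK
Dual feasibility (all lambda_i >= 0): OK
Complementary slackness (lambda_i * g_i(x) = 0 for all i): OK

Verdict: the first failing condition is stationarity -> stat.

stat


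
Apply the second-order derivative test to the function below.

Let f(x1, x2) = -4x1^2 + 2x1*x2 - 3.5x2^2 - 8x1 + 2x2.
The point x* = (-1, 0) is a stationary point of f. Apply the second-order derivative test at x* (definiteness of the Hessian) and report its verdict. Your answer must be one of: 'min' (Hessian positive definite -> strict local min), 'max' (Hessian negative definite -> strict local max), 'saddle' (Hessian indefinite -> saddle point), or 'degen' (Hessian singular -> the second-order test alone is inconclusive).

Compute the Hessian H = grad^2 f:
  H = [[-8, 2], [2, -7]]
Verify stationarity: grad f(x*) = H x* + g = (0, 0).
Eigenvalues of H: -9.5616, -5.4384.
Both eigenvalues < 0, so H is negative definite -> x* is a strict local max.

max


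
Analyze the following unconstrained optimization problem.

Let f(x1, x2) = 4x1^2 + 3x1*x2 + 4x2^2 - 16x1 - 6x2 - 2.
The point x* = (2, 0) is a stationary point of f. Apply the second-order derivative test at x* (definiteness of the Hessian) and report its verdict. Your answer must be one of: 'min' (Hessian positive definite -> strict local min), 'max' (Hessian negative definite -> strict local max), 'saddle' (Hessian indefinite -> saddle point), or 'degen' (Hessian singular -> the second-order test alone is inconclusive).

Compute the Hessian H = grad^2 f:
  H = [[8, 3], [3, 8]]
Verify stationarity: grad f(x*) = H x* + g = (0, 0).
Eigenvalues of H: 5, 11.
Both eigenvalues > 0, so H is positive definite -> x* is a strict local min.

min


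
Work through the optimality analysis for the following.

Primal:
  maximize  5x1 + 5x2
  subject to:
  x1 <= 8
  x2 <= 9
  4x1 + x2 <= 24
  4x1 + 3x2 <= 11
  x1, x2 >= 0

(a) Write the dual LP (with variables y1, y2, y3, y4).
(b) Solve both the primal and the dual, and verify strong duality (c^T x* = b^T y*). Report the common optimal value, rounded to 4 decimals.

The standard primal-dual pair for 'max c^T x s.t. A x <= b, x >= 0' is:
  Dual:  min b^T y  s.t.  A^T y >= c,  y >= 0.

So the dual LP is:
  minimize  8y1 + 9y2 + 24y3 + 11y4
  subject to:
    y1 + 4y3 + 4y4 >= 5
    y2 + y3 + 3y4 >= 5
    y1, y2, y3, y4 >= 0

Solving the primal: x* = (0, 3.6667).
  primal value c^T x* = 18.3333.
Solving the dual: y* = (0, 0, 0, 1.6667).
  dual value b^T y* = 18.3333.
Strong duality: c^T x* = b^T y*. Confirmed.

18.3333


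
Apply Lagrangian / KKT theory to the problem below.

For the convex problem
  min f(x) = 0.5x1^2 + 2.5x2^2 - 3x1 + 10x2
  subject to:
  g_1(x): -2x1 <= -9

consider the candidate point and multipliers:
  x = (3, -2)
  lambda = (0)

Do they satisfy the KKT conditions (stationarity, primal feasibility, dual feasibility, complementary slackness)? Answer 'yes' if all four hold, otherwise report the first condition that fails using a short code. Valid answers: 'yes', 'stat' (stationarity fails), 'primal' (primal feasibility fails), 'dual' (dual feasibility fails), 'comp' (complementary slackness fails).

Gradient of f: grad f(x) = Q x + c = (0, 0)
Constraint values g_i(x) = a_i^T x - b_i:
  g_1((3, -2)) = 3
Stationarity residual: grad f(x) + sum_i lambda_i a_i = (0, 0)
  -> stationarity OK
Primal feasibility (all g_i <= 0): FAILS
Dual feasibility (all lambda_i >= 0): OK
Complementary slackness (lambda_i * g_i(x) = 0 for all i): OK

Verdict: the first failing condition is primal_feasibility -> primal.

primal


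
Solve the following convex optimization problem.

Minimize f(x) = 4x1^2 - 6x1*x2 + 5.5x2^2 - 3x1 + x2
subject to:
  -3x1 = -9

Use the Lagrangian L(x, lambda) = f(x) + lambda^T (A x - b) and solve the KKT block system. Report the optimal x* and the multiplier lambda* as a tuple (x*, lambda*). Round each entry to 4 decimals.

Form the Lagrangian:
  L(x, lambda) = (1/2) x^T Q x + c^T x + lambda^T (A x - b)
Stationarity (grad_x L = 0): Q x + c + A^T lambda = 0.
Primal feasibility: A x = b.

This gives the KKT block system:
  [ Q   A^T ] [ x     ]   [-c ]
  [ A    0  ] [ lambda ] = [ b ]

Solving the linear system:
  x*      = (3, 1.5455)
  lambda* = (3.9091)
  f(x*)   = 13.8636

x* = (3, 1.5455), lambda* = (3.9091)


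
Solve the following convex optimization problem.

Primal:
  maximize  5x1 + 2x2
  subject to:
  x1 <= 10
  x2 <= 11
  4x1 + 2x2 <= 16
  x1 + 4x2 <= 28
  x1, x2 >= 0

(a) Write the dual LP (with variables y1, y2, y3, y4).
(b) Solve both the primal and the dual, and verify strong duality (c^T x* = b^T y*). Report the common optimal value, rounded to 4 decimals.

The standard primal-dual pair for 'max c^T x s.t. A x <= b, x >= 0' is:
  Dual:  min b^T y  s.t.  A^T y >= c,  y >= 0.

So the dual LP is:
  minimize  10y1 + 11y2 + 16y3 + 28y4
  subject to:
    y1 + 4y3 + y4 >= 5
    y2 + 2y3 + 4y4 >= 2
    y1, y2, y3, y4 >= 0

Solving the primal: x* = (4, 0).
  primal value c^T x* = 20.
Solving the dual: y* = (0, 0, 1.25, 0).
  dual value b^T y* = 20.
Strong duality: c^T x* = b^T y*. Confirmed.

20


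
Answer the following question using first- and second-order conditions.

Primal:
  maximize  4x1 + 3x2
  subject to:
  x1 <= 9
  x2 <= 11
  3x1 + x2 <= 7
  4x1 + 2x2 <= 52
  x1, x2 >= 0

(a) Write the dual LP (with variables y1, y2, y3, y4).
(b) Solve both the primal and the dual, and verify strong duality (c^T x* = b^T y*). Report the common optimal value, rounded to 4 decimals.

The standard primal-dual pair for 'max c^T x s.t. A x <= b, x >= 0' is:
  Dual:  min b^T y  s.t.  A^T y >= c,  y >= 0.

So the dual LP is:
  minimize  9y1 + 11y2 + 7y3 + 52y4
  subject to:
    y1 + 3y3 + 4y4 >= 4
    y2 + y3 + 2y4 >= 3
    y1, y2, y3, y4 >= 0

Solving the primal: x* = (0, 7).
  primal value c^T x* = 21.
Solving the dual: y* = (0, 0, 3, 0).
  dual value b^T y* = 21.
Strong duality: c^T x* = b^T y*. Confirmed.

21


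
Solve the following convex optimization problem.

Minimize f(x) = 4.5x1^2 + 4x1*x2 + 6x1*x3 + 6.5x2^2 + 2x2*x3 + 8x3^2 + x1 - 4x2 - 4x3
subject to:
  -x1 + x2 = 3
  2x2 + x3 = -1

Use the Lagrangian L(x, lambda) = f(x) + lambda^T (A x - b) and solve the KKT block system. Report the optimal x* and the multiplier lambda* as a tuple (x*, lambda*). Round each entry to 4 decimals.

Form the Lagrangian:
  L(x, lambda) = (1/2) x^T Q x + c^T x + lambda^T (A x - b)
Stationarity (grad_x L = 0): Q x + c + A^T lambda = 0.
Primal feasibility: A x = b.

This gives the KKT block system:
  [ Q   A^T ] [ x     ]   [-c ]
  [ A    0  ] [ lambda ] = [ b ]

Solving the linear system:
  x*      = (-3.4194, -0.4194, -0.1613)
  lambda* = (-32.4194, 27.9355)
  f(x*)   = 62.0484

x* = (-3.4194, -0.4194, -0.1613), lambda* = (-32.4194, 27.9355)


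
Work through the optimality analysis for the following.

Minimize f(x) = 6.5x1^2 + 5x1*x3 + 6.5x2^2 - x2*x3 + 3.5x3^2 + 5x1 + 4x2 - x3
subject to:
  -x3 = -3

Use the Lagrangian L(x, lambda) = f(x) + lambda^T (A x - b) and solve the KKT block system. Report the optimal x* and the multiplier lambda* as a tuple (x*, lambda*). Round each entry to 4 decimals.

Form the Lagrangian:
  L(x, lambda) = (1/2) x^T Q x + c^T x + lambda^T (A x - b)
Stationarity (grad_x L = 0): Q x + c + A^T lambda = 0.
Primal feasibility: A x = b.

This gives the KKT block system:
  [ Q   A^T ] [ x     ]   [-c ]
  [ A    0  ] [ lambda ] = [ b ]

Solving the linear system:
  x*      = (-1.5385, -0.0769, 3)
  lambda* = (12.3846)
  f(x*)   = 13.0769

x* = (-1.5385, -0.0769, 3), lambda* = (12.3846)


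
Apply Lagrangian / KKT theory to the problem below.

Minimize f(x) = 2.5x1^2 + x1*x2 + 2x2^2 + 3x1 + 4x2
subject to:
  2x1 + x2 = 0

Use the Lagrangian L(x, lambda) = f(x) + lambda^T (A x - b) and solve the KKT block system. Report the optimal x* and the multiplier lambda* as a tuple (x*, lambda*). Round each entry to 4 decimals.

Form the Lagrangian:
  L(x, lambda) = (1/2) x^T Q x + c^T x + lambda^T (A x - b)
Stationarity (grad_x L = 0): Q x + c + A^T lambda = 0.
Primal feasibility: A x = b.

This gives the KKT block system:
  [ Q   A^T ] [ x     ]   [-c ]
  [ A    0  ] [ lambda ] = [ b ]

Solving the linear system:
  x*      = (0.2941, -0.5882)
  lambda* = (-1.9412)
  f(x*)   = -0.7353

x* = (0.2941, -0.5882), lambda* = (-1.9412)


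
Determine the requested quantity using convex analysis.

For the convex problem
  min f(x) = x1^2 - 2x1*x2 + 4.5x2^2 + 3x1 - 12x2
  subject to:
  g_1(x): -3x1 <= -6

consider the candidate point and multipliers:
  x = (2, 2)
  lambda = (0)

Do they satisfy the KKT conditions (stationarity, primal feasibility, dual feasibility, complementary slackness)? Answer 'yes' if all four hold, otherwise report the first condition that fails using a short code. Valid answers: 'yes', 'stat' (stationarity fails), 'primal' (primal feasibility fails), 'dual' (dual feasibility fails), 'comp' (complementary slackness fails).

Gradient of f: grad f(x) = Q x + c = (3, 2)
Constraint values g_i(x) = a_i^T x - b_i:
  g_1((2, 2)) = 0
Stationarity residual: grad f(x) + sum_i lambda_i a_i = (3, 2)
  -> stationarity FAILS
Primal feasibility (all g_i <= 0): OK
Dual feasibility (all lambda_i >= 0): OK
Complementary slackness (lambda_i * g_i(x) = 0 for all i): OK

Verdict: the first failing condition is stationarity -> stat.

stat


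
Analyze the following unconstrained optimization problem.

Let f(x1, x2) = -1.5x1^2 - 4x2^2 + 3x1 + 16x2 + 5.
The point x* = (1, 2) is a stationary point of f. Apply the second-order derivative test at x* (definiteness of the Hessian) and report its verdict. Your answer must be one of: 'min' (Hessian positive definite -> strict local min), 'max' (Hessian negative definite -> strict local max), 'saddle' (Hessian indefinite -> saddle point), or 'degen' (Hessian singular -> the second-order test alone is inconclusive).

Compute the Hessian H = grad^2 f:
  H = [[-3, 0], [0, -8]]
Verify stationarity: grad f(x*) = H x* + g = (0, 0).
Eigenvalues of H: -8, -3.
Both eigenvalues < 0, so H is negative definite -> x* is a strict local max.

max


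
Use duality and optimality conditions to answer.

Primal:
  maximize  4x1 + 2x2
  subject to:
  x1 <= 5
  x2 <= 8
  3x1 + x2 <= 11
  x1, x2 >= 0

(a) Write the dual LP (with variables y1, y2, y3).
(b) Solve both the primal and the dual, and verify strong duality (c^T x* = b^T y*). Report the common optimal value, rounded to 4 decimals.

The standard primal-dual pair for 'max c^T x s.t. A x <= b, x >= 0' is:
  Dual:  min b^T y  s.t.  A^T y >= c,  y >= 0.

So the dual LP is:
  minimize  5y1 + 8y2 + 11y3
  subject to:
    y1 + 3y3 >= 4
    y2 + y3 >= 2
    y1, y2, y3 >= 0

Solving the primal: x* = (1, 8).
  primal value c^T x* = 20.
Solving the dual: y* = (0, 0.6667, 1.3333).
  dual value b^T y* = 20.
Strong duality: c^T x* = b^T y*. Confirmed.

20


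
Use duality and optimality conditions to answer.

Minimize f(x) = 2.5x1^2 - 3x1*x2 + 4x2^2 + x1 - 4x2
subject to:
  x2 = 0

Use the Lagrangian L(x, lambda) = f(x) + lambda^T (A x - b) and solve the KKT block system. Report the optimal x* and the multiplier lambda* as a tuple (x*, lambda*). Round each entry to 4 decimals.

Form the Lagrangian:
  L(x, lambda) = (1/2) x^T Q x + c^T x + lambda^T (A x - b)
Stationarity (grad_x L = 0): Q x + c + A^T lambda = 0.
Primal feasibility: A x = b.

This gives the KKT block system:
  [ Q   A^T ] [ x     ]   [-c ]
  [ A    0  ] [ lambda ] = [ b ]

Solving the linear system:
  x*      = (-0.2, 0)
  lambda* = (3.4)
  f(x*)   = -0.1

x* = (-0.2, 0), lambda* = (3.4)


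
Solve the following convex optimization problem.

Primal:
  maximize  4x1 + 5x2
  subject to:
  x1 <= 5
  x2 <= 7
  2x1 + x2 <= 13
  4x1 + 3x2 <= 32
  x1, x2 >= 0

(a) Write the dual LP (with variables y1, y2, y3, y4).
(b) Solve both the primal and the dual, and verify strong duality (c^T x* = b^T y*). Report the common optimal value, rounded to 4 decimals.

The standard primal-dual pair for 'max c^T x s.t. A x <= b, x >= 0' is:
  Dual:  min b^T y  s.t.  A^T y >= c,  y >= 0.

So the dual LP is:
  minimize  5y1 + 7y2 + 13y3 + 32y4
  subject to:
    y1 + 2y3 + 4y4 >= 4
    y2 + y3 + 3y4 >= 5
    y1, y2, y3, y4 >= 0

Solving the primal: x* = (2.75, 7).
  primal value c^T x* = 46.
Solving the dual: y* = (0, 2, 0, 1).
  dual value b^T y* = 46.
Strong duality: c^T x* = b^T y*. Confirmed.

46


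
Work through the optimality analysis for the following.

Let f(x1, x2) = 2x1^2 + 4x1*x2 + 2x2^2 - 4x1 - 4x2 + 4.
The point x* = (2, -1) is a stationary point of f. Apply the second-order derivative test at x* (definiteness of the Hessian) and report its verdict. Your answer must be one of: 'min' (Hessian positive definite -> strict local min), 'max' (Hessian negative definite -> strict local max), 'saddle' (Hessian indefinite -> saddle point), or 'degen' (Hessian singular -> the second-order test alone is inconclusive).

Compute the Hessian H = grad^2 f:
  H = [[4, 4], [4, 4]]
Verify stationarity: grad f(x*) = H x* + g = (0, 0).
Eigenvalues of H: 0, 8.
H has a zero eigenvalue (singular; positive semidefinite but not definite), so H is neither positive definite, negative definite, nor indefinite. The second-order test alone is inconclusive -> degen.
(Indeed, f is constant along the null direction of H through x*, so x* is not a strict local extremum.)

degen


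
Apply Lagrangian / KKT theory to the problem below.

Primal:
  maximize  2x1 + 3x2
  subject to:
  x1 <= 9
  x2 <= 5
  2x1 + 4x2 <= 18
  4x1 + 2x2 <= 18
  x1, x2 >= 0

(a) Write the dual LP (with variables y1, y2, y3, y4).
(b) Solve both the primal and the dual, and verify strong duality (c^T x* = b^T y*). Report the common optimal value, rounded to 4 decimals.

The standard primal-dual pair for 'max c^T x s.t. A x <= b, x >= 0' is:
  Dual:  min b^T y  s.t.  A^T y >= c,  y >= 0.

So the dual LP is:
  minimize  9y1 + 5y2 + 18y3 + 18y4
  subject to:
    y1 + 2y3 + 4y4 >= 2
    y2 + 4y3 + 2y4 >= 3
    y1, y2, y3, y4 >= 0

Solving the primal: x* = (3, 3).
  primal value c^T x* = 15.
Solving the dual: y* = (0, 0, 0.6667, 0.1667).
  dual value b^T y* = 15.
Strong duality: c^T x* = b^T y*. Confirmed.

15


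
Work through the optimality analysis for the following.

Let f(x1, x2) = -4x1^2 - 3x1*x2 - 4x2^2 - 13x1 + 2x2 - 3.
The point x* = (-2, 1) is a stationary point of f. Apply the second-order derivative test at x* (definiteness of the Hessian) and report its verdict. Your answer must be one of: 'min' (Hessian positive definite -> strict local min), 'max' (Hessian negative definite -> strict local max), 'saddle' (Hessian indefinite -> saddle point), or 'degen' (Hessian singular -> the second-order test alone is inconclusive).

Compute the Hessian H = grad^2 f:
  H = [[-8, -3], [-3, -8]]
Verify stationarity: grad f(x*) = H x* + g = (0, 0).
Eigenvalues of H: -11, -5.
Both eigenvalues < 0, so H is negative definite -> x* is a strict local max.

max


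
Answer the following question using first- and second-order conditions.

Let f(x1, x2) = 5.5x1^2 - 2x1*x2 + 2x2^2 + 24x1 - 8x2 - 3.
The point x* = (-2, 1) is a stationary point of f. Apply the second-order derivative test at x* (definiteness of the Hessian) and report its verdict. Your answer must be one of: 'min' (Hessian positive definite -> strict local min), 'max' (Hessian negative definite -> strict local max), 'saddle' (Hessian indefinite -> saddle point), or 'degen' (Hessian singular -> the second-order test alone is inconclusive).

Compute the Hessian H = grad^2 f:
  H = [[11, -2], [-2, 4]]
Verify stationarity: grad f(x*) = H x* + g = (0, 0).
Eigenvalues of H: 3.4689, 11.5311.
Both eigenvalues > 0, so H is positive definite -> x* is a strict local min.

min


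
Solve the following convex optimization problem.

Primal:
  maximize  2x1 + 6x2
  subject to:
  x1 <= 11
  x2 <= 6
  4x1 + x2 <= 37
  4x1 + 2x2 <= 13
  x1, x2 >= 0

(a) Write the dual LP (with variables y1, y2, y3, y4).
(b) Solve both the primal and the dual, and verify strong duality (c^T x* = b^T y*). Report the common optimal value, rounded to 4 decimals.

The standard primal-dual pair for 'max c^T x s.t. A x <= b, x >= 0' is:
  Dual:  min b^T y  s.t.  A^T y >= c,  y >= 0.

So the dual LP is:
  minimize  11y1 + 6y2 + 37y3 + 13y4
  subject to:
    y1 + 4y3 + 4y4 >= 2
    y2 + y3 + 2y4 >= 6
    y1, y2, y3, y4 >= 0

Solving the primal: x* = (0.25, 6).
  primal value c^T x* = 36.5.
Solving the dual: y* = (0, 5, 0, 0.5).
  dual value b^T y* = 36.5.
Strong duality: c^T x* = b^T y*. Confirmed.

36.5


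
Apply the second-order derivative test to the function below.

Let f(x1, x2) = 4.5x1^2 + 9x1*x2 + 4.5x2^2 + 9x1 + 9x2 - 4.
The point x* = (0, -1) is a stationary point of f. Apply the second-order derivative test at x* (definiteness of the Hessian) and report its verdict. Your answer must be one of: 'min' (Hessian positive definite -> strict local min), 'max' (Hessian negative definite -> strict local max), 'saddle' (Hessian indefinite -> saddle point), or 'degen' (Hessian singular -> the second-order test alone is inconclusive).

Compute the Hessian H = grad^2 f:
  H = [[9, 9], [9, 9]]
Verify stationarity: grad f(x*) = H x* + g = (0, 0).
Eigenvalues of H: 0, 18.
H has a zero eigenvalue (singular; positive semidefinite but not definite), so H is neither positive definite, negative definite, nor indefinite. The second-order test alone is inconclusive -> degen.
(Indeed, f is constant along the null direction of H through x*, so x* is not a strict local extremum.)

degen


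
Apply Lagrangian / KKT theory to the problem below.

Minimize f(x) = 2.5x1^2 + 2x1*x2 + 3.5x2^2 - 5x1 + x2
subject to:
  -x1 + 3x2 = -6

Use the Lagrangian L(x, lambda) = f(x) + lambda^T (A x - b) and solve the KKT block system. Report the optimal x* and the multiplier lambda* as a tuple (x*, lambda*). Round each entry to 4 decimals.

Form the Lagrangian:
  L(x, lambda) = (1/2) x^T Q x + c^T x + lambda^T (A x - b)
Stationarity (grad_x L = 0): Q x + c + A^T lambda = 0.
Primal feasibility: A x = b.

This gives the KKT block system:
  [ Q   A^T ] [ x     ]   [-c ]
  [ A    0  ] [ lambda ] = [ b ]

Solving the linear system:
  x*      = (1.875, -1.375)
  lambda* = (1.625)
  f(x*)   = -0.5

x* = (1.875, -1.375), lambda* = (1.625)


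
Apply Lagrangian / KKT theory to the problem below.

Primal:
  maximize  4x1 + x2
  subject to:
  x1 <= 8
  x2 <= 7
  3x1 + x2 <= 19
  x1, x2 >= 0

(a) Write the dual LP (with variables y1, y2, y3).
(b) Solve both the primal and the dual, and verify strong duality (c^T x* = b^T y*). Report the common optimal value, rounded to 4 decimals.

The standard primal-dual pair for 'max c^T x s.t. A x <= b, x >= 0' is:
  Dual:  min b^T y  s.t.  A^T y >= c,  y >= 0.

So the dual LP is:
  minimize  8y1 + 7y2 + 19y3
  subject to:
    y1 + 3y3 >= 4
    y2 + y3 >= 1
    y1, y2, y3 >= 0

Solving the primal: x* = (6.3333, 0).
  primal value c^T x* = 25.3333.
Solving the dual: y* = (0, 0, 1.3333).
  dual value b^T y* = 25.3333.
Strong duality: c^T x* = b^T y*. Confirmed.

25.3333


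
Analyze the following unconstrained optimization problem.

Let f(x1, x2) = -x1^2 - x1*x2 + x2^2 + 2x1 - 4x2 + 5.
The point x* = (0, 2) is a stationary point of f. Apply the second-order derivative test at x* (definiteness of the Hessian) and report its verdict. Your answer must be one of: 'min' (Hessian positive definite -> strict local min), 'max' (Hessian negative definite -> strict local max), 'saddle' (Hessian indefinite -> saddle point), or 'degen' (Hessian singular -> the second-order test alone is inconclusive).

Compute the Hessian H = grad^2 f:
  H = [[-2, -1], [-1, 2]]
Verify stationarity: grad f(x*) = H x* + g = (0, 0).
Eigenvalues of H: -2.2361, 2.2361.
Eigenvalues have mixed signs, so H is indefinite -> x* is a saddle point.

saddle


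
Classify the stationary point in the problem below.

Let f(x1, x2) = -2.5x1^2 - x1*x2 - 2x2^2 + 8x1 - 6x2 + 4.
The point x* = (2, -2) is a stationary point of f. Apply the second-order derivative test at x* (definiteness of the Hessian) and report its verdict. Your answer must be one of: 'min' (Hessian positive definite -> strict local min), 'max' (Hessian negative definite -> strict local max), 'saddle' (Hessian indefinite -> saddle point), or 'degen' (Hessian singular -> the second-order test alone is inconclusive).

Compute the Hessian H = grad^2 f:
  H = [[-5, -1], [-1, -4]]
Verify stationarity: grad f(x*) = H x* + g = (0, 0).
Eigenvalues of H: -5.618, -3.382.
Both eigenvalues < 0, so H is negative definite -> x* is a strict local max.

max


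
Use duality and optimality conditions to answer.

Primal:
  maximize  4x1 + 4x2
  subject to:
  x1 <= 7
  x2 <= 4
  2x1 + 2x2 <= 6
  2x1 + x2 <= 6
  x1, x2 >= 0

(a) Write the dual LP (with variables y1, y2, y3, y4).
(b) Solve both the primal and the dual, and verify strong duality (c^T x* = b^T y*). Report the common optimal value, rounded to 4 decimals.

The standard primal-dual pair for 'max c^T x s.t. A x <= b, x >= 0' is:
  Dual:  min b^T y  s.t.  A^T y >= c,  y >= 0.

So the dual LP is:
  minimize  7y1 + 4y2 + 6y3 + 6y4
  subject to:
    y1 + 2y3 + 2y4 >= 4
    y2 + 2y3 + y4 >= 4
    y1, y2, y3, y4 >= 0

Solving the primal: x* = (3, 0).
  primal value c^T x* = 12.
Solving the dual: y* = (0, 0, 2, 0).
  dual value b^T y* = 12.
Strong duality: c^T x* = b^T y*. Confirmed.

12


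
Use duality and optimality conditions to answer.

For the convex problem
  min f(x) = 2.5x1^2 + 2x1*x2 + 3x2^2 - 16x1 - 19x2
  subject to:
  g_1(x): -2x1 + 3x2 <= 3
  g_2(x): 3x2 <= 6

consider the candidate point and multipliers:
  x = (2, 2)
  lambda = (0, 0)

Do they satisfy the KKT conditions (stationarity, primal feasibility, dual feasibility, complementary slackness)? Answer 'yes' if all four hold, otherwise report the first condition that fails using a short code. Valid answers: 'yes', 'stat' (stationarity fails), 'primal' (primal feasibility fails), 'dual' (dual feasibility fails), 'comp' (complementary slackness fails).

Gradient of f: grad f(x) = Q x + c = (-2, -3)
Constraint values g_i(x) = a_i^T x - b_i:
  g_1((2, 2)) = -1
  g_2((2, 2)) = 0
Stationarity residual: grad f(x) + sum_i lambda_i a_i = (-2, -3)
  -> stationarity FAILS
Primal feasibility (all g_i <= 0): OK
Dual feasibility (all lambda_i >= 0): OK
Complementary slackness (lambda_i * g_i(x) = 0 for all i): OK

Verdict: the first failing condition is stationarity -> stat.

stat
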